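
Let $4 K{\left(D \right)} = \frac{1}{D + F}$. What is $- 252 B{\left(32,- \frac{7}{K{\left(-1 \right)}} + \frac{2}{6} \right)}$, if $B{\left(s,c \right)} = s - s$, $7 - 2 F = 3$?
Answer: $0$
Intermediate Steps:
$F = 2$ ($F = \frac{7}{2} - \frac{3}{2} = 2$)
$K{\left(D \right)} = \frac{1}{4 \left(2 + D\right)}$ ($K{\left(D \right)} = \frac{1}{4 \left(D + 2\right)} = \frac{1}{4 \left(2 + D\right)}$)
$B{\left(s,c \right)} = 0$
$- 252 B{\left(32,- \frac{7}{K{\left(-1 \right)}} + \frac{2}{6} \right)} = \left(-252\right) 0 = 0$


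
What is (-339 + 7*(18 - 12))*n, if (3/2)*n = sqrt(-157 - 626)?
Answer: -594*I*sqrt(87) ≈ -5540.5*I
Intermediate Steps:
n = 2*I*sqrt(87) (n = 2*sqrt(-157 - 626)/3 = 2*sqrt(-783)/3 = 2*(3*I*sqrt(87))/3 = 2*I*sqrt(87) ≈ 18.655*I)
(-339 + 7*(18 - 12))*n = (-339 + 7*(18 - 12))*(2*I*sqrt(87)) = (-339 + 7*6)*(2*I*sqrt(87)) = (-339 + 42)*(2*I*sqrt(87)) = -594*I*sqrt(87)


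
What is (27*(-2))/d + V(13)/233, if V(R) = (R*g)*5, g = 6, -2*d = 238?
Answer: 58992/27727 ≈ 2.1276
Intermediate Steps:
d = -119 (d = -1/2*238 = -119)
V(R) = 30*R (V(R) = (R*6)*5 = (6*R)*5 = 30*R)
(27*(-2))/d + V(13)/233 = (27*(-2))/(-119) + (30*13)/233 = -54*(-1/119) + 390*(1/233) = 54/119 + 390/233 = 58992/27727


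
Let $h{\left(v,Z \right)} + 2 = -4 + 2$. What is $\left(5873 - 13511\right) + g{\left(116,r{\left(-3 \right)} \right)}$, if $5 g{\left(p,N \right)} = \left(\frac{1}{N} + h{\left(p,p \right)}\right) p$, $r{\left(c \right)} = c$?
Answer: $- \frac{116078}{15} \approx -7738.5$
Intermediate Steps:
$h{\left(v,Z \right)} = -4$ ($h{\left(v,Z \right)} = -2 + \left(-4 + 2\right) = -2 - 2 = -4$)
$g{\left(p,N \right)} = \frac{p \left(-4 + \frac{1}{N}\right)}{5}$ ($g{\left(p,N \right)} = \frac{\left(\frac{1}{N} - 4\right) p}{5} = \frac{\left(-4 + \frac{1}{N}\right) p}{5} = \frac{p \left(-4 + \frac{1}{N}\right)}{5}$)
$\left(5873 - 13511\right) + g{\left(116,r{\left(-3 \right)} \right)} = \left(5873 - 13511\right) + \frac{1}{5} \cdot 116 \frac{1}{-3} \left(1 - -12\right) = -7638 + \frac{1}{5} \cdot 116 \left(- \frac{1}{3}\right) \left(1 + 12\right) = -7638 + \frac{1}{5} \cdot 116 \left(- \frac{1}{3}\right) 13 = -7638 - \frac{1508}{15} = - \frac{116078}{15}$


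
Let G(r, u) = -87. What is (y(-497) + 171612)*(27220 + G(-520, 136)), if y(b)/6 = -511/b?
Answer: 330612620370/71 ≈ 4.6565e+9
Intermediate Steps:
y(b) = -3066/b (y(b) = 6*(-511/b) = -3066/b)
(y(-497) + 171612)*(27220 + G(-520, 136)) = (-3066/(-497) + 171612)*(27220 - 87) = (-3066*(-1/497) + 171612)*27133 = (438/71 + 171612)*27133 = (12184890/71)*27133 = 330612620370/71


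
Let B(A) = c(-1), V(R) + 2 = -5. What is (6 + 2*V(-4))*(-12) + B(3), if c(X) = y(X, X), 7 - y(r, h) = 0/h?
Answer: 103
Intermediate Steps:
V(R) = -7 (V(R) = -2 - 5 = -7)
y(r, h) = 7 (y(r, h) = 7 - 0/h = 7 - 1*0 = 7 + 0 = 7)
c(X) = 7
B(A) = 7
(6 + 2*V(-4))*(-12) + B(3) = (6 + 2*(-7))*(-12) + 7 = (6 - 14)*(-12) + 7 = -8*(-12) + 7 = 96 + 7 = 103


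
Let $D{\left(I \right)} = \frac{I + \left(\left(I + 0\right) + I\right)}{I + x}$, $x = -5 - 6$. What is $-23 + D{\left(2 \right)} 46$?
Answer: $- \frac{161}{3} \approx -53.667$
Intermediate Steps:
$x = -11$
$D{\left(I \right)} = \frac{3 I}{-11 + I}$ ($D{\left(I \right)} = \frac{I + \left(\left(I + 0\right) + I\right)}{I - 11} = \frac{I + \left(I + I\right)}{-11 + I} = \frac{I + 2 I}{-11 + I} = \frac{3 I}{-11 + I}$)
$-23 + D{\left(2 \right)} 46 = -23 + 3 \cdot 2 \frac{1}{-11 + 2} \cdot 46 = -23 + 3 \cdot 2 \frac{1}{-9} \cdot 46 = -23 + 3 \cdot 2 \left(- \frac{1}{9}\right) 46 = -23 - \frac{92}{3} = - \frac{161}{3}$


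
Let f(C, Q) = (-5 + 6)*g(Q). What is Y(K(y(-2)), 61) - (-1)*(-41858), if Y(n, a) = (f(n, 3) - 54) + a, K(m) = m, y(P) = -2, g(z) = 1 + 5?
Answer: -41845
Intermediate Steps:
g(z) = 6
f(C, Q) = 6 (f(C, Q) = (-5 + 6)*6 = 1*6 = 6)
Y(n, a) = -48 + a (Y(n, a) = (6 - 54) + a = -48 + a)
Y(K(y(-2)), 61) - (-1)*(-41858) = (-48 + 61) - (-1)*(-41858) = 13 - 1*41858 = 13 - 41858 = -41845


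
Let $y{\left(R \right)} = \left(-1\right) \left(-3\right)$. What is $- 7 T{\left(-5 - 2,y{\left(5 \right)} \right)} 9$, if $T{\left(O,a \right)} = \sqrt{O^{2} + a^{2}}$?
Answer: $- 63 \sqrt{58} \approx -479.79$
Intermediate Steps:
$y{\left(R \right)} = 3$
$- 7 T{\left(-5 - 2,y{\left(5 \right)} \right)} 9 = - 7 \sqrt{\left(-5 - 2\right)^{2} + 3^{2}} \cdot 9 = - 7 \sqrt{\left(-7\right)^{2} + 9} \cdot 9 = - 7 \sqrt{49 + 9} \cdot 9 = - 7 \sqrt{58} \cdot 9 = - 63 \sqrt{58}$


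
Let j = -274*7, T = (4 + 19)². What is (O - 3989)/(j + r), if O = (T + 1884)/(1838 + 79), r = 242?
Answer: 1911125/803223 ≈ 2.3793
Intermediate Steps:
T = 529 (T = 23² = 529)
j = -1918
O = 2413/1917 (O = (529 + 1884)/(1838 + 79) = 2413/1917 ≈ 1.2587)
(O - 3989)/(j + r) = (2413/1917 - 3989)/(-1918 + 242) = -7644500/1917/(-1676) = -7644500/1917*(-1/1676) = 1911125/803223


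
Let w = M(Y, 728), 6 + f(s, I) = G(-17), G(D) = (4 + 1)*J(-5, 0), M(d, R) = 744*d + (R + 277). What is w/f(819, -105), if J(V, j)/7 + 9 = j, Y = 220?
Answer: -54895/107 ≈ -513.04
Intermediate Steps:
J(V, j) = -63 + 7*j
M(d, R) = 277 + R + 744*d (M(d, R) = 744*d + (277 + R) = 277 + R + 744*d)
G(D) = -315 (G(D) = (4 + 1)*(-63 + 7*0) = 5*(-63 + 0) = 5*(-63) = -315)
f(s, I) = -321 (f(s, I) = -6 - 315 = -321)
w = 164685 (w = 277 + 728 + 744*220 = 277 + 728 + 163680 = 164685)
w/f(819, -105) = 164685/(-321) = 164685*(-1/321) = -54895/107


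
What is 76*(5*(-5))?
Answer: -1900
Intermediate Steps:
76*(5*(-5)) = 76*(-25) = -1900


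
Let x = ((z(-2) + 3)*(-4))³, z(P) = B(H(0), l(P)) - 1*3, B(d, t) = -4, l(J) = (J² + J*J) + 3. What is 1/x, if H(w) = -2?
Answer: 1/4096 ≈ 0.00024414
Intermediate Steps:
l(J) = 3 + 2*J² (l(J) = (J² + J²) + 3 = 2*J² + 3 = 3 + 2*J²)
z(P) = -7 (z(P) = -4 - 1*3 = -4 - 3 = -7)
x = 4096 (x = ((-7 + 3)*(-4))³ = (-4*(-4))³ = 16³ = 4096)
1/x = 1/4096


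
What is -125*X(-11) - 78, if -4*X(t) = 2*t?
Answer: -1531/2 ≈ -765.50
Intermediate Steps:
X(t) = -t/2
-125*X(-11) - 78 = -(-125)*(-11)/2 - 78 = -125*11/2 - 78 = -1375/2 - 78 = -1531/2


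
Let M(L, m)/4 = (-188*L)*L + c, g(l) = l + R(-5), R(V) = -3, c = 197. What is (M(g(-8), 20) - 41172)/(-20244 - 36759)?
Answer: 43792/19001 ≈ 2.3047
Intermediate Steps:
g(l) = -3 + l (g(l) = l - 3 = -3 + l)
M(L, m) = 788 - 752*L² (M(L, m) = 4*((-188*L)*L + 197) = 4*(-188*L² + 197) = 4*(197 - 188*L²) = 788 - 752*L²)
(M(g(-8), 20) - 41172)/(-20244 - 36759) = ((788 - 752*(-3 - 8)²) - 41172)/(-20244 - 36759) = ((788 - 752*(-11)²) - 41172)/(-57003) = ((788 - 752*121) - 41172)*(-1/57003) = ((788 - 90992) - 41172)*(-1/57003) = (-90204 - 41172)*(-1/57003) = -131376*(-1/57003) = 43792/19001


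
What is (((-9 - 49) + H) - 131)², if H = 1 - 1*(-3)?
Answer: 34225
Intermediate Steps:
H = 4 (H = 1 + 3 = 4)
(((-9 - 49) + H) - 131)² = (((-9 - 49) + 4) - 131)² = ((-58 + 4) - 131)² = (-54 - 131)² = (-185)² = 34225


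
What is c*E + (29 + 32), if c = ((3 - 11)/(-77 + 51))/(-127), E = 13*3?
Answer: 7735/127 ≈ 60.906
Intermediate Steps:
E = 39
c = -4/1651 (c = -8/(-26)*(-1/127) = -8*(-1/26)*(-1/127) = (4/13)*(-1/127) = -4/1651 ≈ -0.0024228)
c*E + (29 + 32) = -4/1651*39 + (29 + 32) = -12/127 + 61 = 7735/127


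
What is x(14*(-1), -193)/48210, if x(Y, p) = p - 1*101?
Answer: -49/8035 ≈ -0.0060983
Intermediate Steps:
x(Y, p) = -101 + p (x(Y, p) = p - 101 = -101 + p)
x(14*(-1), -193)/48210 = (-101 - 193)/48210 = -294*1/48210 = -49/8035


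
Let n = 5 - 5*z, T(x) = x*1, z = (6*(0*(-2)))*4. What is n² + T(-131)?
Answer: -106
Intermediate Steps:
z = 0 (z = (6*0)*4 = 0*4 = 0)
T(x) = x
n = 5 (n = 5 - 5*0 = 5 + 0 = 5)
n² + T(-131) = 5² - 131 = 25 - 131 = -106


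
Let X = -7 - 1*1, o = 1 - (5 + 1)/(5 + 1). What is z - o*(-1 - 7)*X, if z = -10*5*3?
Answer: -150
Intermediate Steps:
o = 0 (o = 1 - 6/6 = 1 - 1*1 = 1 - 1 = 0)
X = -8 (X = -7 - 1 = -8)
z = -150 (z = -50*3 = -150)
z - o*(-1 - 7)*X = -150 - 0*(-1 - 7)*(-8) = -150 - 0*(-8)*(-8) = -150 - 0*(-8) = -150 - 1*0 = -150 + 0 = -150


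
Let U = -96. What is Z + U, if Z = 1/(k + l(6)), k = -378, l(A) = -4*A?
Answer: -38593/402 ≈ -96.002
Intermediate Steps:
Z = -1/402 (Z = 1/(-378 - 4*6) = 1/(-378 - 24) = 1/(-402) = -1/402 ≈ -0.0024876)
Z + U = -1/402 - 96 = -38593/402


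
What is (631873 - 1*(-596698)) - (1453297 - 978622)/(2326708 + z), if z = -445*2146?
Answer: 561759017241/457246 ≈ 1.2286e+6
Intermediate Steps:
z = -954970
(631873 - 1*(-596698)) - (1453297 - 978622)/(2326708 + z) = (631873 - 1*(-596698)) - (1453297 - 978622)/(2326708 - 954970) = (631873 + 596698) - 474675/1371738 = 1228571 - 474675/1371738 = 1228571 - 1*158225/457246 = 1228571 - 158225/457246 = 561759017241/457246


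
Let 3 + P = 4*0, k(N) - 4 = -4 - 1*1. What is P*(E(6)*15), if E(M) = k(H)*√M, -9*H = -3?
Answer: 45*√6 ≈ 110.23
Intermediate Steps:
H = ⅓ (H = -⅑*(-3) = ⅓ ≈ 0.33333)
k(N) = -1 (k(N) = 4 + (-4 - 1*1) = 4 + (-4 - 1) = 4 - 5 = -1)
P = -3 (P = -3 + 4*0 = -3 + 0 = -3)
E(M) = -√M
P*(E(6)*15) = -3*(-√6)*15 = -(-45)*√6 = 45*√6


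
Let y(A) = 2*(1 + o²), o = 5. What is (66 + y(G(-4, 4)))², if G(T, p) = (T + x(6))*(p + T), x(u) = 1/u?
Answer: 13924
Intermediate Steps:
x(u) = 1/u
G(T, p) = (⅙ + T)*(T + p) (G(T, p) = (T + 1/6)*(p + T) = (T + ⅙)*(T + p) = (⅙ + T)*(T + p))
y(A) = 52 (y(A) = 2*(1 + 5²) = 2*(1 + 25) = 2*26 = 52)
(66 + y(G(-4, 4)))² = (66 + 52)² = 118² = 13924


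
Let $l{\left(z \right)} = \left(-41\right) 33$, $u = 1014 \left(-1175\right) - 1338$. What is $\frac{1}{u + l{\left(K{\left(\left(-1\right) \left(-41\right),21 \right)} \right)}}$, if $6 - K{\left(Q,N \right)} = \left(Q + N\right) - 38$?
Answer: $- \frac{1}{1194141} \approx -8.3742 \cdot 10^{-7}$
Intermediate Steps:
$u = -1192788$ ($u = -1191450 - 1338 = -1192788$)
$K{\left(Q,N \right)} = 44 - N - Q$ ($K{\left(Q,N \right)} = 6 - \left(\left(Q + N\right) - 38\right) = 6 - \left(\left(N + Q\right) - 38\right) = 6 - \left(-38 + N + Q\right) = 44 - N - Q$)
$l{\left(z \right)} = -1353$
$\frac{1}{u + l{\left(K{\left(\left(-1\right) \left(-41\right),21 \right)} \right)}} = \frac{1}{-1192788 - 1353} = \frac{1}{-1194141} = - \frac{1}{1194141}$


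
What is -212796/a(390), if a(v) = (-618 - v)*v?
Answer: 5911/10920 ≈ 0.54130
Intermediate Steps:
a(v) = v*(-618 - v)
-212796/a(390) = -212796*(-1/(390*(618 + 390))) = -212796/((-1*390*1008)) = -212796/(-393120) = -212796*(-1/393120) = 5911/10920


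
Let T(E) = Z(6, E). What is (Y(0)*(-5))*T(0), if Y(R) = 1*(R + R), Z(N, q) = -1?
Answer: 0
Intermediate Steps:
Y(R) = 2*R (Y(R) = 1*(2*R) = 2*R)
T(E) = -1
(Y(0)*(-5))*T(0) = ((2*0)*(-5))*(-1) = (0*(-5))*(-1) = 0*(-1) = 0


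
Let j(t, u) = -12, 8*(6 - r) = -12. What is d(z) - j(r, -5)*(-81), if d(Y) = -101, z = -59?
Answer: -1073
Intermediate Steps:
r = 15/2 (r = 6 - ⅛*(-12) = 6 + 3/2 = 15/2 ≈ 7.5000)
d(z) - j(r, -5)*(-81) = -101 - (-12)*(-81) = -101 - 1*972 = -101 - 972 = -1073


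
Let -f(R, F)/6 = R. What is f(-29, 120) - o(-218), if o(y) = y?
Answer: 392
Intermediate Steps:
f(R, F) = -6*R
f(-29, 120) - o(-218) = -6*(-29) - 1*(-218) = 174 + 218 = 392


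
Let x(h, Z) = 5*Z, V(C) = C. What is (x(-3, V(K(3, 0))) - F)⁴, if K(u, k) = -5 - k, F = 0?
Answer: 390625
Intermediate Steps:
(x(-3, V(K(3, 0))) - F)⁴ = (5*(-5 - 1*0) - 1*0)⁴ = (5*(-5 + 0) + 0)⁴ = (5*(-5) + 0)⁴ = (-25 + 0)⁴ = (-25)⁴ = 390625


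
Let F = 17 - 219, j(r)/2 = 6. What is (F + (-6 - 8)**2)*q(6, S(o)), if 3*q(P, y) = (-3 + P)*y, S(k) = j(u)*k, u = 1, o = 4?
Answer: -288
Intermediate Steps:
j(r) = 12 (j(r) = 2*6 = 12)
F = -202
S(k) = 12*k
q(P, y) = y*(-3 + P)/3 (q(P, y) = ((-3 + P)*y)/3 = (y*(-3 + P))/3 = y*(-3 + P)/3)
(F + (-6 - 8)**2)*q(6, S(o)) = (-202 + (-6 - 8)**2)*((12*4)*(-3 + 6)/3) = (-202 + (-14)**2)*((1/3)*48*3) = (-202 + 196)*48 = -6*48 = -288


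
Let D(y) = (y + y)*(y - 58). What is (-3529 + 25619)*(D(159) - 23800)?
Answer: 183744620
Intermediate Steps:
D(y) = 2*y*(-58 + y) (D(y) = (2*y)*(-58 + y) = 2*y*(-58 + y))
(-3529 + 25619)*(D(159) - 23800) = (-3529 + 25619)*(2*159*(-58 + 159) - 23800) = 22090*(2*159*101 - 23800) = 22090*(32118 - 23800) = 22090*8318 = 183744620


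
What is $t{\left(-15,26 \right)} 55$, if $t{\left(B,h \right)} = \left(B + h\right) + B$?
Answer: $-220$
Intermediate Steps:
$t{\left(B,h \right)} = h + 2 B$
$t{\left(-15,26 \right)} 55 = \left(26 + 2 \left(-15\right)\right) 55 = \left(26 - 30\right) 55 = \left(-4\right) 55 = -220$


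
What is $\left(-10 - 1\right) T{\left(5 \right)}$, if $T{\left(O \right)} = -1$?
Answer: $11$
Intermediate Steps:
$\left(-10 - 1\right) T{\left(5 \right)} = \left(-10 - 1\right) \left(-1\right) = \left(-11\right) \left(-1\right) = 11$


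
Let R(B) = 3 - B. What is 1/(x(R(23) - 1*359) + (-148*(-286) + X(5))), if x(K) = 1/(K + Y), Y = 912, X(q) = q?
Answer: 533/22563490 ≈ 2.3622e-5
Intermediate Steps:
x(K) = 1/(912 + K) (x(K) = 1/(K + 912) = 1/(912 + K))
1/(x(R(23) - 1*359) + (-148*(-286) + X(5))) = 1/(1/(912 + ((3 - 1*23) - 1*359)) + (-148*(-286) + 5)) = 1/(1/(912 + ((3 - 23) - 359)) + (42328 + 5)) = 1/(1/(912 + (-20 - 359)) + 42333) = 1/(1/(912 - 379) + 42333) = 1/(1/533 + 42333) = 1/(22563490/533) = 533/22563490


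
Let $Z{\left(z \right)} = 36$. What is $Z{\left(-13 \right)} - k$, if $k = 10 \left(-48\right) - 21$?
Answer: $537$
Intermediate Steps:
$k = -501$ ($k = -480 - 21 = -501$)
$Z{\left(-13 \right)} - k = 36 - -501 = 36 + 501 = 537$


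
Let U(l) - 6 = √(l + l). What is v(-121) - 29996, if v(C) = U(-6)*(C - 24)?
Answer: -30866 - 290*I*√3 ≈ -30866.0 - 502.29*I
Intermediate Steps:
U(l) = 6 + √2*√l (U(l) = 6 + √(l + l) = 6 + √(2*l) = 6 + √2*√l)
v(C) = (-24 + C)*(6 + 2*I*√3) (v(C) = (6 + √2*√(-6))*(C - 24) = (6 + √2*(I*√6))*(-24 + C) = (6 + 2*I*√3)*(-24 + C) = (-24 + C)*(6 + 2*I*√3))
v(-121) - 29996 = 2*(-24 - 121)*(3 + I*√3) - 29996 = 2*(-145)*(3 + I*√3) - 29996 = (-870 - 290*I*√3) - 29996 = -30866 - 290*I*√3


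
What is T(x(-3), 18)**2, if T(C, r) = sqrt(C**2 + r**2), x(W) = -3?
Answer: 333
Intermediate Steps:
T(x(-3), 18)**2 = (sqrt((-3)**2 + 18**2))**2 = (sqrt(9 + 324))**2 = (sqrt(333))**2 = (3*sqrt(37))**2 = 333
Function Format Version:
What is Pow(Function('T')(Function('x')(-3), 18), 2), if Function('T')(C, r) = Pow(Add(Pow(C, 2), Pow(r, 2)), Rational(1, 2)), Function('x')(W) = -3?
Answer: 333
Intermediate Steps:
Pow(Function('T')(Function('x')(-3), 18), 2) = Pow(Pow(Add(Pow(-3, 2), Pow(18, 2)), Rational(1, 2)), 2) = Pow(Pow(Add(9, 324), Rational(1, 2)), 2) = Pow(Pow(333, Rational(1, 2)), 2) = Pow(Mul(3, Pow(37, Rational(1, 2))), 2) = 333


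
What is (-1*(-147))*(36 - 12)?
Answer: 3528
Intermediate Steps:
(-1*(-147))*(36 - 12) = 147*24 = 3528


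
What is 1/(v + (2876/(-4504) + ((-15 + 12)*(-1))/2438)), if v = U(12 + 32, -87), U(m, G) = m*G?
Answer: -686297/2627582302 ≈ -0.00026119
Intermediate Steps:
U(m, G) = G*m
v = -3828 (v = -87*(12 + 32) = -87*44 = -3828)
1/(v + (2876/(-4504) + ((-15 + 12)*(-1))/2438)) = 1/(-3828 + (2876/(-4504) + ((-15 + 12)*(-1))/2438)) = 1/(-3828 + (2876*(-1/4504) - 3*(-1)*(1/2438))) = 1/(-3828 + (-719/1126 + 3*(1/2438))) = 1/(-3828 + (-719/1126 + 3/2438)) = 1/(-3828 - 437386/686297) = 1/(-2627582302/686297) = -686297/2627582302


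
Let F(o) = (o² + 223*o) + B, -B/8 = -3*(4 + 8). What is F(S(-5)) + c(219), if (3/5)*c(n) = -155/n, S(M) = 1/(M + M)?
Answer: 17379647/65700 ≈ 264.53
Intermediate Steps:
S(M) = 1/(2*M)
B = 288 (B = -(-24)*(4 + 8) = -(-24)*12 = -8*(-36) = 288)
c(n) = -775/(3*n) (c(n) = 5*(-155/n)/3 = -775/(3*n))
F(o) = 288 + o² + 223*o (F(o) = (o² + 223*o) + 288 = 288 + o² + 223*o)
F(S(-5)) + c(219) = (288 + ((½)/(-5))² + 223*((½)/(-5))) - 775/3/219 = (288 + ((½)*(-⅕))² + 223*((½)*(-⅕))) - 775/3*1/219 = (288 + (-⅒)² + 223*(-⅒)) - 775/657 = (288 + 1/100 - 223/10) - 775/657 = 26571/100 - 775/657 = 17379647/65700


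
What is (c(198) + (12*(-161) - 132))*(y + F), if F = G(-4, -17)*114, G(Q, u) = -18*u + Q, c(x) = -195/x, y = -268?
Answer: -2327816120/33 ≈ -7.0540e+7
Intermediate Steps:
G(Q, u) = Q - 18*u
F = 34428 (F = (-4 - 18*(-17))*114 = (-4 + 306)*114 = 302*114 = 34428)
(c(198) + (12*(-161) - 132))*(y + F) = (-195/198 + (12*(-161) - 132))*(-268 + 34428) = (-195*1/198 + (-1932 - 132))*34160 = (-65/66 - 2064)*34160 = -136289/66*34160 = -2327816120/33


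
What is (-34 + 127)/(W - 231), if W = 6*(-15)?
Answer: -31/107 ≈ -0.28972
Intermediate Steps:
W = -90
(-34 + 127)/(W - 231) = (-34 + 127)/(-90 - 231) = 93/(-321) = 93*(-1/321) = -31/107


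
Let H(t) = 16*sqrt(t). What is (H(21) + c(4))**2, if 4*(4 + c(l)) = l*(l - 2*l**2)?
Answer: 6400 - 1024*sqrt(21) ≈ 1707.4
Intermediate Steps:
c(l) = -4 + l*(l - 2*l**2)/4 (c(l) = -4 + (l*(l - 2*l**2))/4 = -4 + l*(l - 2*l**2)/4)
(H(21) + c(4))**2 = (16*sqrt(21) + (-4 - 1/2*4**3 + (1/4)*4**2))**2 = (16*sqrt(21) + (-4 - 1/2*64 + (1/4)*16))**2 = (16*sqrt(21) + (-4 - 32 + 4))**2 = (16*sqrt(21) - 32)**2 = (-32 + 16*sqrt(21))**2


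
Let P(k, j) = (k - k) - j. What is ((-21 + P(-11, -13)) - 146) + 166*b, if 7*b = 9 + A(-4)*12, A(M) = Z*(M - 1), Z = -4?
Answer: 40256/7 ≈ 5750.9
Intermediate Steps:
A(M) = 4 - 4*M (A(M) = -4*(M - 1) = -4*(-1 + M) = 4 - 4*M)
b = 249/7 (b = (9 + (4 - 4*(-4))*12)/7 = (9 + (4 + 16)*12)/7 = (9 + 20*12)/7 = (9 + 240)/7 = (⅐)*249 = 249/7 ≈ 35.571)
P(k, j) = -j (P(k, j) = 0 - j = -j)
((-21 + P(-11, -13)) - 146) + 166*b = ((-21 - 1*(-13)) - 146) + 166*(249/7) = ((-21 + 13) - 146) + 41334/7 = (-8 - 146) + 41334/7 = -154 + 41334/7 = 40256/7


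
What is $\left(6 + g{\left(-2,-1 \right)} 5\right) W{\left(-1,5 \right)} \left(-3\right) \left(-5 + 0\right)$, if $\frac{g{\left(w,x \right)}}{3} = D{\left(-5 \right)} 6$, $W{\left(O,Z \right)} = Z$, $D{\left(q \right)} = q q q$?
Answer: $-843300$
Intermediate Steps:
$D{\left(q \right)} = q^{3}$ ($D{\left(q \right)} = q^{2} q = q^{3}$)
$g{\left(w,x \right)} = -2250$ ($g{\left(w,x \right)} = 3 \left(-5\right)^{3} \cdot 6 = 3 \left(\left(-125\right) 6\right) = 3 \left(-750\right) = -2250$)
$\left(6 + g{\left(-2,-1 \right)} 5\right) W{\left(-1,5 \right)} \left(-3\right) \left(-5 + 0\right) = \left(6 - 11250\right) 5 \left(-3\right) \left(-5 + 0\right) = \left(6 - 11250\right) 5 \left(-3\right) \left(-5\right) = \left(-11244\right) 5 \left(-3\right) \left(-5\right) = \left(-56220\right) \left(-3\right) \left(-5\right) = 168660 \left(-5\right) = -843300$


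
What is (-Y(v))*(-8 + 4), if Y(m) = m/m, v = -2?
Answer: 4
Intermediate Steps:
Y(m) = 1
(-Y(v))*(-8 + 4) = (-1*1)*(-8 + 4) = -1*(-4) = 4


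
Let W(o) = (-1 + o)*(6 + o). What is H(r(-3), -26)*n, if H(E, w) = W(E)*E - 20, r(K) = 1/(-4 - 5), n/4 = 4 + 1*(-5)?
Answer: 56200/729 ≈ 77.092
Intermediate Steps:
n = -4 (n = 4*(4 + 1*(-5)) = 4*(4 - 5) = 4*(-1) = -4)
r(K) = -1/9 (r(K) = 1/(-9) = -1/9)
H(E, w) = -20 + E*(-6 + E**2 + 5*E) (H(E, w) = (-6 + E**2 + 5*E)*E - 20 = E*(-6 + E**2 + 5*E) - 20 = -20 + E*(-6 + E**2 + 5*E))
H(r(-3), -26)*n = (-20 - (-6 + (-1/9)**2 + 5*(-1/9))/9)*(-4) = (-20 - (-6 + 1/81 - 5/9)/9)*(-4) = (-20 - 1/9*(-530/81))*(-4) = (-20 + 530/729)*(-4) = -14050/729*(-4) = 56200/729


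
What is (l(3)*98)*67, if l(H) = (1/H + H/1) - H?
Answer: 6566/3 ≈ 2188.7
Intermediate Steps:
l(H) = 1/H (l(H) = (1/H + H*1) - H = (1/H + H) - H = (H + 1/H) - H = 1/H)
(l(3)*98)*67 = (98/3)*67 = 6566/3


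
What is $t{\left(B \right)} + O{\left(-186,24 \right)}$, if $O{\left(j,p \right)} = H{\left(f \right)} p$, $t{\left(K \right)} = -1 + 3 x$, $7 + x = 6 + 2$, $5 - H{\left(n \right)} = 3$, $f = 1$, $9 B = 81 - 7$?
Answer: $50$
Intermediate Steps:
$B = \frac{74}{9}$ ($B = \frac{81 - 7}{9} = \frac{1}{9} \cdot 74 = \frac{74}{9} \approx 8.2222$)
$H{\left(n \right)} = 2$ ($H{\left(n \right)} = 5 - 3 = 2$)
$x = 1$ ($x = -7 + \left(6 + 2\right) = -7 + 8 = 1$)
$t{\left(K \right)} = 2$ ($t{\left(K \right)} = -1 + 3 \cdot 1 = -1 + 3 = 2$)
$O{\left(j,p \right)} = 2 p$
$t{\left(B \right)} + O{\left(-186,24 \right)} = 2 + 2 \cdot 24 = 2 + 48 = 50$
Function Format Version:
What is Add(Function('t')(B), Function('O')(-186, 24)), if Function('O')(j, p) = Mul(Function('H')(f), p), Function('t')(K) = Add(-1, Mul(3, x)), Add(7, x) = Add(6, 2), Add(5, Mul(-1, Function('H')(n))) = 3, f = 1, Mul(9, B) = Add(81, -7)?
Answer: 50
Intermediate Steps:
B = Rational(74, 9) (B = Mul(Rational(1, 9), Add(81, -7)) = Mul(Rational(1, 9), 74) = Rational(74, 9) ≈ 8.2222)
Function('H')(n) = 2 (Function('H')(n) = Add(5, Mul(-1, 3)) = Add(5, -3) = 2)
x = 1 (x = Add(-7, Add(6, 2)) = Add(-7, 8) = 1)
Function('t')(K) = 2 (Function('t')(K) = Add(-1, Mul(3, 1)) = Add(-1, 3) = 2)
Function('O')(j, p) = Mul(2, p)
Add(Function('t')(B), Function('O')(-186, 24)) = Add(2, Mul(2, 24)) = Add(2, 48) = 50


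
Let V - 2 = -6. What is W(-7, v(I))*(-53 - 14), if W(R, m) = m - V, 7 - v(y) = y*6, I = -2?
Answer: -1541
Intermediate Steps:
V = -4 (V = 2 - 6 = -4)
v(y) = 7 - 6*y (v(y) = 7 - y*6 = 7 - 6*y)
W(R, m) = 4 + m (W(R, m) = m - 1*(-4) = m + 4 = 4 + m)
W(-7, v(I))*(-53 - 14) = (4 + (7 - 6*(-2)))*(-53 - 14) = (4 + (7 + 12))*(-67) = (4 + 19)*(-67) = 23*(-67) = -1541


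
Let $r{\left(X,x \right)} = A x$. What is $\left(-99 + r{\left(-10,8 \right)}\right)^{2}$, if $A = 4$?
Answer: $4489$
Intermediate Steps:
$r{\left(X,x \right)} = 4 x$
$\left(-99 + r{\left(-10,8 \right)}\right)^{2} = \left(-99 + 4 \cdot 8\right)^{2} = \left(-99 + 32\right)^{2} = \left(-67\right)^{2} = 4489$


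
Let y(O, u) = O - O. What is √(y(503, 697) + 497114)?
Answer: √497114 ≈ 705.06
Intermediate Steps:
y(O, u) = 0
√(y(503, 697) + 497114) = √(0 + 497114) = √497114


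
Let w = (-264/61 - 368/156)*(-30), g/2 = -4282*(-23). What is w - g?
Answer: -156039716/793 ≈ -1.9677e+5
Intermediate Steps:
g = 196972 (g = 2*(-4282*(-23)) = 2*98486 = 196972)
w = 159080/793 (w = (-264*1/61 - 368*1/156)*(-30) = (-264/61 - 92/39)*(-30) = -15908/2379*(-30) = 159080/793 ≈ 200.61)
w - g = 159080/793 - 1*196972 = 159080/793 - 196972 = -156039716/793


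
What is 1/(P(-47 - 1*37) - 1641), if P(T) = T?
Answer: -1/1725 ≈ -0.00057971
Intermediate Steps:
1/(P(-47 - 1*37) - 1641) = 1/((-47 - 1*37) - 1641) = 1/((-47 - 37) - 1641) = 1/(-84 - 1641) = 1/(-1725) = -1/1725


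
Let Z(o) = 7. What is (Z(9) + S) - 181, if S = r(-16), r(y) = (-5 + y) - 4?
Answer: -199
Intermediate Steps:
r(y) = -9 + y
S = -25 (S = -9 - 16 = -25)
(Z(9) + S) - 181 = (7 - 25) - 181 = -18 - 181 = -199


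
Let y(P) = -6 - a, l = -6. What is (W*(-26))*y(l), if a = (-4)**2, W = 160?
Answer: 91520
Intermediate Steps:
a = 16
y(P) = -22 (y(P) = -6 - 1*16 = -6 - 16 = -22)
(W*(-26))*y(l) = (160*(-26))*(-22) = -4160*(-22) = 91520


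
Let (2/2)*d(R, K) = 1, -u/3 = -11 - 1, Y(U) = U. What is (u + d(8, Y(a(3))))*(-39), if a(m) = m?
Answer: -1443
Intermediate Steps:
u = 36 (u = -3*(-11 - 1) = -3*(-12) = 36)
d(R, K) = 1
(u + d(8, Y(a(3))))*(-39) = (36 + 1)*(-39) = 37*(-39) = -1443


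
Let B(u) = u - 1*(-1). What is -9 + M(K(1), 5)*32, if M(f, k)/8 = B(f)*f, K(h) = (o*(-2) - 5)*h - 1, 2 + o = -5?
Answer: 18423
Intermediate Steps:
o = -7 (o = -2 - 5 = -7)
B(u) = 1 + u (B(u) = u + 1 = 1 + u)
K(h) = -1 + 9*h (K(h) = (-7*(-2) - 5)*h - 1 = (14 - 5)*h - 1 = 9*h - 1 = -1 + 9*h)
M(f, k) = 8*f*(1 + f) (M(f, k) = 8*((1 + f)*f) = 8*(f*(1 + f)) = 8*f*(1 + f))
-9 + M(K(1), 5)*32 = -9 + (8*(-1 + 9*1)*(1 + (-1 + 9*1)))*32 = -9 + (8*(-1 + 9)*(1 + (-1 + 9)))*32 = -9 + (8*8*(1 + 8))*32 = -9 + (8*8*9)*32 = -9 + 576*32 = -9 + 18432 = 18423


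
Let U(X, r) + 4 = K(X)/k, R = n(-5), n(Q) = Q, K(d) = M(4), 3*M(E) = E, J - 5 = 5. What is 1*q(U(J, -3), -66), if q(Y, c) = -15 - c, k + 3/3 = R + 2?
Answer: 51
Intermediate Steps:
J = 10 (J = 5 + 5 = 10)
M(E) = E/3
K(d) = 4/3 (K(d) = (⅓)*4 = 4/3)
R = -5
k = -4 (k = -1 + (-5 + 2) = -1 - 3 = -4)
U(X, r) = -13/3 (U(X, r) = -4 + (4/3)/(-4) = -4 + (4/3)*(-¼) = -4 - ⅓ = -13/3)
1*q(U(J, -3), -66) = 1*(-15 - 1*(-66)) = 1*(-15 + 66) = 1*51 = 51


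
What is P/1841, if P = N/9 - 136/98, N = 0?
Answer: -68/90209 ≈ -0.00075381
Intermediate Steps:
P = -68/49 (P = 0/9 - 136/98 = 0*(⅑) - 136*1/98 = 0 - 68/49 = -68/49 ≈ -1.3878)
P/1841 = -68/49/1841 = (1/1841)*(-68/49) = -68/90209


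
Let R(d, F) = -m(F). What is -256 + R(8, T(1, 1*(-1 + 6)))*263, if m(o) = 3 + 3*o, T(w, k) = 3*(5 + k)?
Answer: -24715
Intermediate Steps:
T(w, k) = 15 + 3*k
R(d, F) = -3 - 3*F (R(d, F) = -(3 + 3*F) = -3 - 3*F)
-256 + R(8, T(1, 1*(-1 + 6)))*263 = -256 + (-3 - 3*(15 + 3*(1*(-1 + 6))))*263 = -256 + (-3 - 3*(15 + 3*(1*5)))*263 = -256 + (-3 - 3*(15 + 3*5))*263 = -256 + (-3 - 3*(15 + 15))*263 = -256 + (-3 - 3*30)*263 = -256 + (-3 - 90)*263 = -256 - 93*263 = -256 - 24459 = -24715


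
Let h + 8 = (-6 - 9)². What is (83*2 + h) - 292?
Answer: 91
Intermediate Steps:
h = 217 (h = -8 + (-6 - 9)² = -8 + (-15)² = -8 + 225 = 217)
(83*2 + h) - 292 = (83*2 + 217) - 292 = (166 + 217) - 292 = 383 - 292 = 91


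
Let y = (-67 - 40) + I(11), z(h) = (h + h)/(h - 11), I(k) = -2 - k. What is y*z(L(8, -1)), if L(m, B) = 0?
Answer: 0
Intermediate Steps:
z(h) = 2*h/(-11 + h) (z(h) = (2*h)/(-11 + h) = 2*h/(-11 + h))
y = -120 (y = (-67 - 40) + (-2 - 1*11) = -107 + (-2 - 11) = -107 - 13 = -120)
y*z(L(8, -1)) = -240*0/(-11 + 0) = -240*0/(-11) = -240*0*(-1)/11 = -120*0 = 0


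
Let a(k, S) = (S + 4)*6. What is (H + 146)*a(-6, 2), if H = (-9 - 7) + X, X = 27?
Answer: 5652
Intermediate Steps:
H = 11 (H = (-9 - 7) + 27 = -16 + 27 = 11)
a(k, S) = 24 + 6*S (a(k, S) = (4 + S)*6 = 24 + 6*S)
(H + 146)*a(-6, 2) = (11 + 146)*(24 + 6*2) = 157*(24 + 12) = 157*36 = 5652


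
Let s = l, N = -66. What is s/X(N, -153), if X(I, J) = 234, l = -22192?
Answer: -11096/117 ≈ -94.838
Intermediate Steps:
s = -22192
s/X(N, -153) = -22192/234 = -22192*1/234 = -11096/117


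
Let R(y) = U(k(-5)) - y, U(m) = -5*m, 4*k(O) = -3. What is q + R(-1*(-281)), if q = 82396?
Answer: 328475/4 ≈ 82119.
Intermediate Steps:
k(O) = -3/4 (k(O) = (1/4)*(-3) = -3/4)
R(y) = 15/4 - y (R(y) = -5*(-3/4) - y = 15/4 - y)
q + R(-1*(-281)) = 82396 + (15/4 - (-1)*(-281)) = 82396 + (15/4 - 1*281) = 82396 + (15/4 - 281) = 82396 - 1109/4 = 328475/4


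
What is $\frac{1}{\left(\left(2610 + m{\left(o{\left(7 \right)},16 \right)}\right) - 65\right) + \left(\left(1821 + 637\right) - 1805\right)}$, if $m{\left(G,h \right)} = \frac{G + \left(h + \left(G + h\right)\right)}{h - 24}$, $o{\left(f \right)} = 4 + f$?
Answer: $\frac{4}{12765} \approx 0.00031336$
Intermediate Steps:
$m{\left(G,h \right)} = \frac{2 G + 2 h}{-24 + h}$ ($m{\left(G,h \right)} = \frac{G + \left(G + 2 h\right)}{-24 + h} = \frac{2 G + 2 h}{-24 + h}$)
$\frac{1}{\left(\left(2610 + m{\left(o{\left(7 \right)},16 \right)}\right) - 65\right) + \left(\left(1821 + 637\right) - 1805\right)} = \frac{1}{\left(\left(2610 + \frac{2 \left(\left(4 + 7\right) + 16\right)}{-24 + 16}\right) - 65\right) + \left(\left(1821 + 637\right) - 1805\right)} = \frac{1}{\left(\left(2610 + \frac{2 \left(11 + 16\right)}{-8}\right) - 65\right) + \left(2458 - 1805\right)} = \frac{1}{\left(\left(2610 + 2 \left(- \frac{1}{8}\right) 27\right) - 65\right) + 653} = \frac{1}{\left(\left(2610 - \frac{27}{4}\right) - 65\right) + 653} = \frac{1}{\left(\frac{10413}{4} - 65\right) + 653} = \frac{1}{\frac{10153}{4} + 653} = \frac{1}{\frac{12765}{4}} = \frac{4}{12765}$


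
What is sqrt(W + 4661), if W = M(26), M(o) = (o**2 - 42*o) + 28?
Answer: sqrt(4273) ≈ 65.368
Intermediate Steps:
M(o) = 28 + o**2 - 42*o
W = -388 (W = 28 + 26**2 - 42*26 = 28 + 676 - 1092 = -388)
sqrt(W + 4661) = sqrt(-388 + 4661) = sqrt(4273)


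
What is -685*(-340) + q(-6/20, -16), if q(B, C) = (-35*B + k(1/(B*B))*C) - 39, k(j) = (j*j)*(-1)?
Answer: 38045183/162 ≈ 2.3485e+5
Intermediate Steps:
k(j) = -j**2 (k(j) = j**2*(-1) = -j**2)
q(B, C) = -39 - 35*B - C/B**4 (q(B, C) = (-35*B + (-(1/(B*B))**2)*C) - 39 = (-35*B + (-(B**(-2))**2)*C) - 39 = (-35*B + (-1/B**4)*C) - 39 = (-35*B - C/B**4) - 39 = -39 - 35*B - C/B**4)
-685*(-340) + q(-6/20, -16) = -685*(-340) + (-39 - (-210)/20 - 1*(-16)/(-6/20)**4) = 232900 + (-39 - (-210)/20 - 1*(-16)/(-6*1/20)**4) = 232900 + (-39 - 35*(-3/10) - 1*(-16)/(-3/10)**4) = 232900 + (-39 + 21/2 - 1*(-16)*10000/81) = 232900 + (-39 + 21/2 + 160000/81) = 232900 + 315383/162 = 38045183/162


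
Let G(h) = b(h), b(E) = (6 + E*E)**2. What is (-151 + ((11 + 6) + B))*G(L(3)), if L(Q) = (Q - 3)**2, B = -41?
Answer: -6300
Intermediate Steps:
L(Q) = (-3 + Q)**2
b(E) = (6 + E**2)**2
G(h) = (6 + h**2)**2
(-151 + ((11 + 6) + B))*G(L(3)) = (-151 + ((11 + 6) - 41))*(6 + ((-3 + 3)**2)**2)**2 = (-151 + (17 - 41))*(6 + (0**2)**2)**2 = (-151 - 24)*(6 + 0**2)**2 = -175*(6 + 0)**2 = -175*6**2 = -175*36 = -6300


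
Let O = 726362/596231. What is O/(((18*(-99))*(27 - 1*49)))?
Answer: 363181/11687320062 ≈ 3.1075e-5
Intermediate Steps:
O = 726362/596231 (O = 726362*(1/596231) = 726362/596231 ≈ 1.2183)
O/(((18*(-99))*(27 - 1*49))) = 726362/(596231*(((18*(-99))*(27 - 1*49)))) = 726362/(596231*((-1782*(27 - 49)))) = 726362/(596231*((-1782*(-22)))) = (726362/596231)/39204 = (726362/596231)*(1/39204) = 363181/11687320062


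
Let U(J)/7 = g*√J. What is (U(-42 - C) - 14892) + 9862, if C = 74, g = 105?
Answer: -5030 + 1470*I*√29 ≈ -5030.0 + 7916.2*I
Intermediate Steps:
U(J) = 735*√J (U(J) = 7*(105*√J) = 735*√J)
(U(-42 - C) - 14892) + 9862 = (735*√(-42 - 1*74) - 14892) + 9862 = (735*√(-42 - 74) - 14892) + 9862 = (735*√(-116) - 14892) + 9862 = (735*(2*I*√29) - 14892) + 9862 = (1470*I*√29 - 14892) + 9862 = (-14892 + 1470*I*√29) + 9862 = -5030 + 1470*I*√29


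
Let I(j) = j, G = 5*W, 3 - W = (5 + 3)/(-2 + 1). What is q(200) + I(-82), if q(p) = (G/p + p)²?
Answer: 64044921/1600 ≈ 40028.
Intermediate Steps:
W = 11 (W = 3 - (5 + 3)/(-2 + 1) = 3 - 8/(-1) = 3 - 8*(-1) = 3 - 1*(-8) = 3 + 8 = 11)
G = 55 (G = 5*11 = 55)
q(p) = (p + 55/p)² (q(p) = (55/p + p)² = (p + 55/p)²)
q(200) + I(-82) = (55 + 200²)²/200² - 82 = (55 + 40000)²/40000 - 82 = (1/40000)*40055² - 82 = (1/40000)*1604403025 - 82 = 64176121/1600 - 82 = 64044921/1600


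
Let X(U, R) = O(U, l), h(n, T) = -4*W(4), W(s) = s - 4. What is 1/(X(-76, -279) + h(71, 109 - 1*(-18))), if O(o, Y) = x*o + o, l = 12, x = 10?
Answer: -1/836 ≈ -0.0011962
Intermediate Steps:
W(s) = -4 + s
O(o, Y) = 11*o (O(o, Y) = 10*o + o = 11*o)
h(n, T) = 0 (h(n, T) = -4*(-4 + 4) = -4*0 = 0)
X(U, R) = 11*U
1/(X(-76, -279) + h(71, 109 - 1*(-18))) = 1/(11*(-76) + 0) = 1/(-836 + 0) = 1/(-836) = -1/836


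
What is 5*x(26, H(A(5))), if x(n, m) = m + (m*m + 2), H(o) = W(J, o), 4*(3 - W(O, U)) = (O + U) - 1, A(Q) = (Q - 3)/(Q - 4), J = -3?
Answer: 355/4 ≈ 88.750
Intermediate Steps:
A(Q) = (-3 + Q)/(-4 + Q)
W(O, U) = 13/4 - O/4 - U/4 (W(O, U) = 3 - ((O + U) - 1)/4 = 3 - (-1 + O + U)/4 = 3 + (1/4 - O/4 - U/4) = 13/4 - O/4 - U/4)
H(o) = 4 - o/4 (H(o) = 13/4 - 1/4*(-3) - o/4 = 13/4 + 3/4 - o/4 = 4 - o/4)
x(n, m) = 2 + m + m**2 (x(n, m) = m + (m**2 + 2) = m + (2 + m**2) = 2 + m + m**2)
5*x(26, H(A(5))) = 5*(2 + (4 - (-3 + 5)/(4*(-4 + 5))) + (4 - (-3 + 5)/(4*(-4 + 5)))**2) = 5*(2 + (4 - 2/(4*1)) + (4 - 2/(4*1))**2) = 5*(2 + (4 - 2/4) + (4 - 2/4)**2) = 5*(2 + (4 - 1/4*2) + (4 - 1/4*2)**2) = 5*(2 + (4 - 1/2) + (4 - 1/2)**2) = 5*(2 + 7/2 + (7/2)**2) = 5*(2 + 7/2 + 49/4) = 5*(71/4) = 355/4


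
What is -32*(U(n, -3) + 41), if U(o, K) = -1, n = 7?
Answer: -1280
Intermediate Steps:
-32*(U(n, -3) + 41) = -32*(-1 + 41) = -32*40 = -1280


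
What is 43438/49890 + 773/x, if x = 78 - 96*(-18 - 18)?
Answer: 32012477/29385210 ≈ 1.0894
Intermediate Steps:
x = 3534 (x = 78 - 96*(-36) = 78 + 3456 = 3534)
43438/49890 + 773/x = 43438/49890 + 773/3534 = 43438*(1/49890) + 773*(1/3534) = 21719/24945 + 773/3534 = 32012477/29385210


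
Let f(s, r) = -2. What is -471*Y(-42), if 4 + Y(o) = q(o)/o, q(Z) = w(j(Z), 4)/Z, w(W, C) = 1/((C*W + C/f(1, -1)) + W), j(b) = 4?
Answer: 19940099/10584 ≈ 1884.0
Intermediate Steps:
w(W, C) = 1/(W - C/2 + C*W) (w(W, C) = 1/((C*W + C/(-2)) + W) = 1/((C*W + C*(-½)) + W) = 1/((C*W - C/2) + W) = 1/((-C/2 + C*W) + W) = 1/(W - C/2 + C*W))
q(Z) = 1/(18*Z) (q(Z) = (2/(-1*4 + 2*4 + 2*4*4))/Z = (2/(-4 + 8 + 32))/Z = (2/36)/Z = (2*(1/36))/Z = 1/(18*Z))
Y(o) = -4 + 1/(18*o²) (Y(o) = -4 + (1/(18*o))/o = -4 + 1/(18*o²))
-471*Y(-42) = -471*(-4 + (1/18)/(-42)²) = -471*(-4 + (1/18)*(1/1764)) = -471*(-4 + 1/31752) = -471*(-127007/31752) = 19940099/10584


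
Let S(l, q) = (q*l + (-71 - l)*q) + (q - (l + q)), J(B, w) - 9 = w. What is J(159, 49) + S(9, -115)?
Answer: 8214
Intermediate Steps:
J(B, w) = 9 + w
S(l, q) = -l + l*q + q*(-71 - l) (S(l, q) = (l*q + q*(-71 - l)) + (q + (-l - q)) = (l*q + q*(-71 - l)) - l = -l + l*q + q*(-71 - l))
J(159, 49) + S(9, -115) = (9 + 49) + (-1*9 - 71*(-115)) = 58 + (-9 + 8165) = 58 + 8156 = 8214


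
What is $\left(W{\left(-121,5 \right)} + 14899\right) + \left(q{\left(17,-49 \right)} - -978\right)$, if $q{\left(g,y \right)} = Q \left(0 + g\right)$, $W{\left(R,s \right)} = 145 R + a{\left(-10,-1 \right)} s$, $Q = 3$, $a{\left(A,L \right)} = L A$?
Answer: $-1567$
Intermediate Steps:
$a{\left(A,L \right)} = A L$
$W{\left(R,s \right)} = 10 s + 145 R$ ($W{\left(R,s \right)} = 145 R + \left(-10\right) \left(-1\right) s = 145 R + 10 s = 10 s + 145 R$)
$q{\left(g,y \right)} = 3 g$ ($q{\left(g,y \right)} = 3 \left(0 + g\right) = 3 g$)
$\left(W{\left(-121,5 \right)} + 14899\right) + \left(q{\left(17,-49 \right)} - -978\right) = \left(\left(10 \cdot 5 + 145 \left(-121\right)\right) + 14899\right) + \left(3 \cdot 17 - -978\right) = \left(\left(50 - 17545\right) + 14899\right) + \left(51 + 978\right) = \left(-17495 + 14899\right) + 1029 = -2596 + 1029 = -1567$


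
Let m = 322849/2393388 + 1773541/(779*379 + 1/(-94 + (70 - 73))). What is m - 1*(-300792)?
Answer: 5154382620124887649/17135686364472 ≈ 3.0080e+5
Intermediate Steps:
m = 105247182625825/17135686364472 (m = 322849*(1/2393388) + 1773541/(295241 + 1/(-94 - 3)) = 322849/2393388 + 1773541/(295241 + 1/(-97)) = 322849/2393388 + 1773541/(295241 - 1/97) = 322849/2393388 + 1773541/(28638376/97) = 322849/2393388 + 1773541*(97/28638376) = 322849/2393388 + 172033477/28638376 = 105247182625825/17135686364472 ≈ 6.1420)
m - 1*(-300792) = 105247182625825/17135686364472 - 1*(-300792) = 105247182625825/17135686364472 + 300792 = 5154382620124887649/17135686364472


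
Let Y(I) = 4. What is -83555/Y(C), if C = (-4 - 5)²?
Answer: -83555/4 ≈ -20889.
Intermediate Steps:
C = 81 (C = (-9)² = 81)
-83555/Y(C) = -83555/4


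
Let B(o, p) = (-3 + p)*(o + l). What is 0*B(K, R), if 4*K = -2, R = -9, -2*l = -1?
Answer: 0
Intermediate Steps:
l = 1/2 (l = -1/2*(-1) = 1/2 ≈ 0.50000)
K = -1/2 (K = (1/4)*(-2) = -1/2 ≈ -0.50000)
B(o, p) = (1/2 + o)*(-3 + p) (B(o, p) = (-3 + p)*(o + 1/2) = (-3 + p)*(1/2 + o) = (1/2 + o)*(-3 + p))
0*B(K, R) = 0*(-3/2 + (1/2)*(-9) - 3*(-1/2) - 1/2*(-9)) = 0*(-3/2 - 9/2 + 3/2 + 9/2) = 0*0 = 0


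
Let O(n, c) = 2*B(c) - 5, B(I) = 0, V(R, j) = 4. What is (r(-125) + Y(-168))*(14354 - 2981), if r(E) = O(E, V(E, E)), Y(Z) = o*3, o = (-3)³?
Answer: -978078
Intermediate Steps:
o = -27
Y(Z) = -81 (Y(Z) = -27*3 = -81)
O(n, c) = -5 (O(n, c) = 2*0 - 5 = 0 - 5 = -5)
r(E) = -5
(r(-125) + Y(-168))*(14354 - 2981) = (-5 - 81)*(14354 - 2981) = -86*11373 = -978078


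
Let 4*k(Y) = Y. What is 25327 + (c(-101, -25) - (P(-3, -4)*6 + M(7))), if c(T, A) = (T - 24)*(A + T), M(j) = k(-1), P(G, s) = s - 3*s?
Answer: 164117/4 ≈ 41029.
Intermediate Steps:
k(Y) = Y/4
P(G, s) = -2*s
M(j) = -¼ (M(j) = (¼)*(-1) = -¼)
c(T, A) = (-24 + T)*(A + T)
25327 + (c(-101, -25) - (P(-3, -4)*6 + M(7))) = 25327 + (((-101)² - 24*(-25) - 24*(-101) - 25*(-101)) - (-2*(-4)*6 - ¼)) = 25327 + ((10201 + 600 + 2424 + 2525) - (8*6 - ¼)) = 25327 + (15750 - (48 - ¼)) = 25327 + (15750 - 1*191/4) = 25327 + (15750 - 191/4) = 25327 + 62809/4 = 164117/4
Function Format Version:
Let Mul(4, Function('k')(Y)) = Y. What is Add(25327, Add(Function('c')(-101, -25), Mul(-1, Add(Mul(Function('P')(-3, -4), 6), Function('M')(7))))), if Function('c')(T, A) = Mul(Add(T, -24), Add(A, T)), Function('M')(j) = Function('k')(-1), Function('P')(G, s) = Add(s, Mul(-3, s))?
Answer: Rational(164117, 4) ≈ 41029.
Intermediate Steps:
Function('k')(Y) = Mul(Rational(1, 4), Y)
Function('P')(G, s) = Mul(-2, s)
Function('M')(j) = Rational(-1, 4) (Function('M')(j) = Mul(Rational(1, 4), -1) = Rational(-1, 4))
Function('c')(T, A) = Mul(Add(-24, T), Add(A, T))
Add(25327, Add(Function('c')(-101, -25), Mul(-1, Add(Mul(Function('P')(-3, -4), 6), Function('M')(7))))) = Add(25327, Add(Add(Pow(-101, 2), Mul(-24, -25), Mul(-24, -101), Mul(-25, -101)), Mul(-1, Add(Mul(Mul(-2, -4), 6), Rational(-1, 4))))) = Add(25327, Add(Add(10201, 600, 2424, 2525), Mul(-1, Add(Mul(8, 6), Rational(-1, 4))))) = Add(25327, Add(15750, Mul(-1, Add(48, Rational(-1, 4))))) = Add(25327, Add(15750, Mul(-1, Rational(191, 4)))) = Add(25327, Add(15750, Rational(-191, 4))) = Add(25327, Rational(62809, 4)) = Rational(164117, 4)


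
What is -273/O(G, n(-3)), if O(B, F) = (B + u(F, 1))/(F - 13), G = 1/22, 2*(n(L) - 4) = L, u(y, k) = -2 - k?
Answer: -4851/5 ≈ -970.20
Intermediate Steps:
n(L) = 4 + L/2
G = 1/22 (G = 1*(1/22) = 1/22 ≈ 0.045455)
O(B, F) = (-3 + B)/(-13 + F) (O(B, F) = (B + (-2 - 1*1))/(F - 13) = (B + (-2 - 1))/(-13 + F) = (B - 3)/(-13 + F) = (-3 + B)/(-13 + F))
-273/O(G, n(-3)) = -273*(-13 + (4 + (½)*(-3)))/(-3 + 1/22) = -273/(-65/22/(-13 + (4 - 3/2))) = -273/(-65/22/(-13 + 5/2)) = -273/(-65/22/(-21/2)) = -273/((-2/21*(-65/22))) = -273/65/231 = -273*231/65 = -4851/5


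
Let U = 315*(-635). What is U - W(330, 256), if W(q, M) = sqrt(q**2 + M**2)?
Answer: -200025 - 2*sqrt(43609) ≈ -2.0044e+5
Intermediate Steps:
W(q, M) = sqrt(M**2 + q**2)
U = -200025
U - W(330, 256) = -200025 - sqrt(256**2 + 330**2) = -200025 - sqrt(65536 + 108900) = -200025 - sqrt(174436) = -200025 - 2*sqrt(43609)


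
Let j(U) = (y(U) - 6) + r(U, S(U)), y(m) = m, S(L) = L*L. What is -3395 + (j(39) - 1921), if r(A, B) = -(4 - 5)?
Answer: -5282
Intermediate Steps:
S(L) = L²
r(A, B) = 1 (r(A, B) = -1*(-1) = 1)
j(U) = -5 + U (j(U) = (U - 6) + 1 = (-6 + U) + 1 = -5 + U)
-3395 + (j(39) - 1921) = -3395 + ((-5 + 39) - 1921) = -3395 + (34 - 1921) = -3395 - 1887 = -5282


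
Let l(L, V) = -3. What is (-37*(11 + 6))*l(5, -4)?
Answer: 1887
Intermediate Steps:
(-37*(11 + 6))*l(5, -4) = -37*(11 + 6)*(-3) = -37*17*(-3) = -629*(-3) = 1887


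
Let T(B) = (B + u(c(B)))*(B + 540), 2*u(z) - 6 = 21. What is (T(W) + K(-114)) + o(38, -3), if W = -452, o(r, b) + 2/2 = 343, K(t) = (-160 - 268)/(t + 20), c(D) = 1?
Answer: -1797348/47 ≈ -38241.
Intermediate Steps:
u(z) = 27/2 (u(z) = 3 + (½)*21 = 3 + 21/2 = 27/2)
K(t) = -428/(20 + t)
o(r, b) = 342 (o(r, b) = -1 + 343 = 342)
T(B) = (540 + B)*(27/2 + B) (T(B) = (B + 27/2)*(B + 540) = (27/2 + B)*(540 + B) = (540 + B)*(27/2 + B))
(T(W) + K(-114)) + o(38, -3) = ((7290 + (-452)² + (1107/2)*(-452)) - 428/(20 - 114)) + 342 = ((7290 + 204304 - 250182) - 428/(-94)) + 342 = (-38588 - 428*(-1/94)) + 342 = (-38588 + 214/47) + 342 = -1813422/47 + 342 = -1797348/47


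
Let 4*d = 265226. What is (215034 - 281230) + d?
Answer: 221/2 ≈ 110.50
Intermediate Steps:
d = 132613/2 (d = (1/4)*265226 = 132613/2 ≈ 66307.)
(215034 - 281230) + d = (215034 - 281230) + 132613/2 = -66196 + 132613/2 = 221/2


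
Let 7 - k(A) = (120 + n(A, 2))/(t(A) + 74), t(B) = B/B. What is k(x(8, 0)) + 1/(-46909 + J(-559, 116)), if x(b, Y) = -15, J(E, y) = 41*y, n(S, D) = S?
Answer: 1180279/210765 ≈ 5.6000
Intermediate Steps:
t(B) = 1
k(A) = 27/5 - A/75 (k(A) = 7 - (120 + A)/(1 + 74) = 7 - (120 + A)/75 = 7 - (8/5 + A/75) = 7 + (-8/5 - A/75) = 27/5 - A/75)
k(x(8, 0)) + 1/(-46909 + J(-559, 116)) = (27/5 - 1/75*(-15)) + 1/(-46909 + 41*116) = (27/5 + ⅕) + 1/(-46909 + 4756) = 28/5 + 1/(-42153) = 28/5 - 1/42153 = 1180279/210765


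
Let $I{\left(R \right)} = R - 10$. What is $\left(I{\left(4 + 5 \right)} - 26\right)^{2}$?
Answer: $729$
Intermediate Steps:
$I{\left(R \right)} = -10 + R$
$\left(I{\left(4 + 5 \right)} - 26\right)^{2} = \left(\left(-10 + \left(4 + 5\right)\right) - 26\right)^{2} = \left(\left(-10 + 9\right) - 26\right)^{2} = \left(-1 - 26\right)^{2} = \left(-27\right)^{2} = 729$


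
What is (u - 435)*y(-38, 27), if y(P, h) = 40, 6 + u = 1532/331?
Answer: -5777560/331 ≈ -17455.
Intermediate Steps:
u = -454/331 (u = -6 + 1532/331 = -454/331 ≈ -1.3716)
(u - 435)*y(-38, 27) = (-454/331 - 435)*40 = -144439/331*40 = -5777560/331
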